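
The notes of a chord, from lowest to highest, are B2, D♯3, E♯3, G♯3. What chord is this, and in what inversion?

The pitch classes B, D#, E#, G# arrange in thirds as E#–G#–B–D#: an E# half-diminished seventh chord.
The lowest note is B, the fifth of the chord, so this is second inversion (figured bass 4/3).

E# half-diminished seventh, second inversion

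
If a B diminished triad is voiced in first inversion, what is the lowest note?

D

In first inversion the third is lowest. For B diminished (B–D–F) that is D.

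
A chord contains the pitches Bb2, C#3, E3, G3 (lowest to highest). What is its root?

C#

Reordering Bb, C#, E, G into stacked thirds gives C#–E–G–Bb; the bottom of that stack, C#, is the root.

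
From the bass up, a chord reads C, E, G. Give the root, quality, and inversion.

The pitch classes C, E, G arrange in thirds as C–E–G: a C major triad.
With the root (C) in the bass, the chord is in root position (figured bass 5/3).

C major, root position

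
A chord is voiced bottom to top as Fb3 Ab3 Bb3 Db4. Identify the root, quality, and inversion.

Bb half-diminished seventh, second inversion

The pitch classes Fb, Ab, Bb, Db arrange in thirds as Bb–Db–Fb–Ab: a Bb half-diminished seventh chord.
Fb is the fifth of Bb half-diminished seventh; fifth in the bass means second inversion (figured bass 4/3).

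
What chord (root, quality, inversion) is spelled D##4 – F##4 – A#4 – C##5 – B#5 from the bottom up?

The pitch classes D##, F##, A#, C##, B# arrange in thirds as B#–D##–F##–A#–C##: a B# dominant ninth chord.
The lowest note is D##, the third of the chord, so this is first inversion.

B# dominant ninth, first inversion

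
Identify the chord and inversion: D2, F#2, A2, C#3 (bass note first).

Reducing to letter names: D, F#, A, C#. These stack in thirds as D–F#–A–C# — a D major seventh chord.
The lowest note is D, the root of the chord, so this is root position (figured bass 7).

D major seventh, root position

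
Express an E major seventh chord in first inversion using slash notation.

Emaj7/G#

First inversion of E major seventh has the third (G#) in the bass. As a slash chord: Emaj7/G#.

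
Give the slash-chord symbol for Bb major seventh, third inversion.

Third inversion of Bb major seventh has the seventh (A) in the bass. As a slash chord: Bbmaj7/A.

Bbmaj7/A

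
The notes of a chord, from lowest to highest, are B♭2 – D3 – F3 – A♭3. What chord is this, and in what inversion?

Bb dominant seventh, root position

Reducing to letter names: Bb, D, F, Ab. These stack in thirds as Bb–D–F–Ab — a Bb dominant seventh chord.
The lowest note is Bb, the root of the chord, so this is root position (figured bass 7).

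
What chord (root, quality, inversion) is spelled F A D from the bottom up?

D minor, first inversion

The pitch classes F, A, D arrange in thirds as D–F–A: a D minor triad.
The lowest note is F, the third of the chord, so this is first inversion (figured bass 6).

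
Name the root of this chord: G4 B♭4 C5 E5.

C

The distinct letter names are G, Bb, C, E. Arranged as a stack of thirds they read C–E–G–Bb, so C is the root (a C dominant seventh chord).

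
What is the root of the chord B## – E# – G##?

E#

B##, E#, G## are the tones of an E# augmented triad (E#–G##–B##), making E# the root.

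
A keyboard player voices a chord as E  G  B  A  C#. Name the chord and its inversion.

A dominant ninth, second inversion

The pitch classes E, G, B, A, C# arrange in thirds as A–C#–E–G–B: an A dominant ninth chord.
The lowest note is E, the fifth of the chord, so this is second inversion.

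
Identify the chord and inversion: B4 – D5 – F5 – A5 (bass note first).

B half-diminished seventh, root position

The pitch classes B, D, F, A arrange in thirds as B–D–F–A: a B half-diminished seventh chord.
With the root (B) in the bass, the chord is in root position (figured bass 7).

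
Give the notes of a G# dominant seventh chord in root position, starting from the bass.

The chord tones are G#–B#–D#–F#. With the root (G#) lowest for root position: G#, B#, D#, F#.

G#, B#, D#, F#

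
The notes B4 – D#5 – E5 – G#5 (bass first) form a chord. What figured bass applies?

The notes B, D#, E, G# stack in thirds as E–G#–B–D# — an E major seventh chord. The bass B is the fifth, so this is second inversion: figured 4/3.

4/3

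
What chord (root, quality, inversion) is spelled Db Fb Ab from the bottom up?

The distinct note names are Db, Fb, Ab. Stacked in thirds they read Db–Fb–Ab, which is a minor triad on Db.
With the root (Db) in the bass, the chord is in root position (figured bass 5/3).

Db minor, root position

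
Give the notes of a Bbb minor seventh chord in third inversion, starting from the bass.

Abb, Bbb, Dbb, Fb

Bbb minor seventh is Bbb–Dbb–Fb–Abb. Third inversion puts the seventh (Abb) in the bass, with the remaining tones above: Abb, Bbb, Dbb, Fb.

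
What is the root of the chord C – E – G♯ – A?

The distinct letter names are C, E, G#, A. Arranged as a stack of thirds they read A–C–E–G#, so A is the root (an A minor-major seventh chord).

A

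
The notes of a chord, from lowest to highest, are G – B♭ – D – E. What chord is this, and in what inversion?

E half-diminished seventh, first inversion

Reducing to letter names: G, Bb, D, E. These stack in thirds as E–G–Bb–D — an E half-diminished seventh chord.
The lowest note is G, the third of the chord, so this is first inversion (figured bass 6/5).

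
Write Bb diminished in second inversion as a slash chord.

Bbdim/Fb

Second inversion of Bb diminished has the fifth (Fb) in the bass. As a slash chord: Bbdim/Fb.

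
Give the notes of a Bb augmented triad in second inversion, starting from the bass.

F#, Bb, D

The chord tones are Bb–D–F#. With the fifth (F#) lowest for second inversion: F#, Bb, D.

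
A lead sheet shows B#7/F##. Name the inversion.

second inversion

B#7/F## means B# dominant seventh with F## in the bass. F## is the fifth of B# dominant seventh (B#–D##–F##–A#), so this is second inversion.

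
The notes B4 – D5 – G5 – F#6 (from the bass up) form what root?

B, D, G, F# are the tones of a G major seventh chord (G–B–D–F#), making G the root.

G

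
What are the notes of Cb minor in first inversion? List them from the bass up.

Spelling Cb minor: Cb–Ebb–Gb. In first inversion the third is bass, giving Ebb, Gb, Cb from the bottom.

Ebb, Gb, Cb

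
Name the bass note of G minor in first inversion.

Bb

G minor is G–Bb–D. First inversion places the third in the bass: Bb.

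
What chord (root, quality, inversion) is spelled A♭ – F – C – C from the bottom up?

F minor, first inversion

Reducing to letter names: Ab, F, C. These stack in thirds as F–Ab–C — an F minor triad.
The lowest note is Ab, the third of the chord, so this is first inversion (figured bass 6).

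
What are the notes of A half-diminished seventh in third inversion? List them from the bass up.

G, A, C, Eb

The chord tones are A–C–Eb–G. With the seventh (G) lowest for third inversion: G, A, C, Eb.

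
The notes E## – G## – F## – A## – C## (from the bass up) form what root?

E##, G##, F##, A##, C## are the tones of an F## major ninth chord (F##–A##–C##–E##–G##), making F## the root.

F##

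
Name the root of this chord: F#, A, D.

D

The distinct letter names are F#, A, D. Arranged as a stack of thirds they read D–F#–A, so D is the root (a D major triad).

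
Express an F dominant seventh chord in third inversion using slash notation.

Third inversion of F dominant seventh has the seventh (Eb) in the bass. As a slash chord: F7/Eb.

F7/Eb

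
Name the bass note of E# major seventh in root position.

In root position the root is lowest. For E# major seventh (E#–G##–B#–D##) that is E#.

E#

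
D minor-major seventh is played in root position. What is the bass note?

D

The root of D minor-major seventh (D–F–A–C#) is D; that is the bass in root position.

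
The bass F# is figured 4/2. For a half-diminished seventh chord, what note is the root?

The figures 4/2 mean the seventh of the chord is in the bass. If F# is the seventh of a half-diminished seventh chord, the root is G# (chord tones G#–B–D–F#).

G#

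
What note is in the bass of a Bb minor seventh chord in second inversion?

F

The fifth of Bb minor seventh (Bb–Db–F–Ab) is F; that is the bass in second inversion.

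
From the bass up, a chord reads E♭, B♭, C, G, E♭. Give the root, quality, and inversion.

C minor seventh, first inversion

Reducing to letter names: Eb, Bb, C, G. These stack in thirds as C–Eb–G–Bb — a C minor seventh chord.
The lowest note is Eb, the third of the chord, so this is first inversion (figured bass 6/5).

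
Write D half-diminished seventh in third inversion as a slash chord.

Dø7/C

Third inversion of D half-diminished seventh has the seventh (C) in the bass. As a slash chord: Dø7/C.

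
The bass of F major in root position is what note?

The root of F major (F–A–C) is F; that is the bass in root position.

F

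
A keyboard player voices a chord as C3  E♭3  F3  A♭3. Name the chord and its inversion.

F minor seventh, second inversion

Reducing to letter names: C, Eb, F, Ab. These stack in thirds as F–Ab–C–Eb — an F minor seventh chord.
With the fifth (C) in the bass, the chord is in second inversion (figured bass 4/3).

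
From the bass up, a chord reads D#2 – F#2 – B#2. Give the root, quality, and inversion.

B# diminished, first inversion

The distinct note names are D#, F#, B#. Stacked in thirds they read B#–D#–F#, which is a diminished triad on B#.
D# is the third of B# diminished; third in the bass means first inversion (figured bass 6).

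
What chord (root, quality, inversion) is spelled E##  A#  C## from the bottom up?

A# augmented, second inversion

Reducing to letter names: E##, A#, C##. These stack in thirds as A#–C##–E## — an A# augmented triad.
With the fifth (E##) in the bass, the chord is in second inversion (figured bass 6/4).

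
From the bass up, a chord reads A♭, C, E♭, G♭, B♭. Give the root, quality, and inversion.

Ab dominant ninth, root position

Reducing to letter names: Ab, C, Eb, Gb, Bb. These stack in thirds as Ab–C–Eb–Gb–Bb — an Ab dominant ninth chord.
Ab is the root of Ab dominant ninth; root in the bass means root position.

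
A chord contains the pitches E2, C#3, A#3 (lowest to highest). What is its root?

A#

Reordering E, C#, A# into stacked thirds gives A#–C#–E; the bottom of that stack, A#, is the root.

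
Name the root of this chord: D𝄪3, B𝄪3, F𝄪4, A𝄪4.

D##, B##, F##, A## are the tones of a B## half-diminished seventh chord (B##–D##–F##–A##), making B## the root.

B##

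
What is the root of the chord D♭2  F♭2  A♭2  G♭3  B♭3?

Reordering Db, Fb, Ab, Gb, Bb into stacked thirds gives Gb–Bb–Db–Fb–Ab; the bottom of that stack, Gb, is the root.

Gb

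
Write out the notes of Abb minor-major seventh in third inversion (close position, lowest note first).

Spelling Abb minor-major seventh: Abb–Cbb–Ebb–Gb. In third inversion the seventh is bass, giving Gb, Abb, Cbb, Ebb from the bottom.

Gb, Abb, Cbb, Ebb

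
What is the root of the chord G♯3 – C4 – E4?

G#, C, E are the tones of a C augmented triad (C–E–G#), making C the root.

C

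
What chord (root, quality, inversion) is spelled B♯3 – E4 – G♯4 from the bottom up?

E augmented, second inversion

The distinct note names are B#, E, G#. Stacked in thirds they read E–G#–B#, which is an augmented triad on E.
B# is the fifth of E augmented; fifth in the bass means second inversion (figured bass 6/4).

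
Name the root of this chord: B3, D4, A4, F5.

B

Reordering B, D, A, F into stacked thirds gives B–D–F–A; the bottom of that stack, B, is the root.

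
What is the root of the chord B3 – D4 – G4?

G

Reordering B, D, G into stacked thirds gives G–B–D; the bottom of that stack, G, is the root.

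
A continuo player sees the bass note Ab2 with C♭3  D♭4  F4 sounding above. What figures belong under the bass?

The notes Ab, Cb, Db, F stack in thirds as Db–F–Ab–Cb — a Db dominant seventh chord. The bass Ab is the fifth, so this is second inversion: figured 4/3.

4/3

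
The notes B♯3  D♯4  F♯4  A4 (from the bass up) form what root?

B#

B#, D#, F#, A are the tones of a B# diminished seventh chord (B#–D#–F#–A), making B# the root.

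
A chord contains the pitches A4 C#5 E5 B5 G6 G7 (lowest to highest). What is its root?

The distinct letter names are A, C#, E, B, G. Arranged as a stack of thirds they read A–C#–E–G–B, so A is the root (an A dominant ninth chord).

A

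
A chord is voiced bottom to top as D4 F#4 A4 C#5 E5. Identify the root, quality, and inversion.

Reducing to letter names: D, F#, A, C#, E. These stack in thirds as D–F#–A–C#–E — a D major ninth chord.
The lowest note is D, the root of the chord, so this is root position.

D major ninth, root position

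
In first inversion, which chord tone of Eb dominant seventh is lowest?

Eb dominant seventh is Eb–G–Bb–Db. First inversion places the third in the bass: G.

G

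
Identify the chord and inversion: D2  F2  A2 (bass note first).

D minor, root position

The pitch classes D, F, A arrange in thirds as D–F–A: a D minor triad.
D is the root of D minor; root in the bass means root position (figured bass 5/3).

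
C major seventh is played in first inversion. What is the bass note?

E

C major seventh is C–E–G–B. First inversion places the third in the bass: E.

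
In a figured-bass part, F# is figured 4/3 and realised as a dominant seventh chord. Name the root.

The figures 4/3 mean the fifth of the chord is in the bass. If F# is the fifth of a dominant seventh chord, the root is B (chord tones B–D#–F#–A).

B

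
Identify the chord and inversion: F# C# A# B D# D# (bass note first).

The pitch classes F#, C#, A#, B, D# arrange in thirds as B–D#–F#–A#–C#: a B major ninth chord.
With the fifth (F#) in the bass, the chord is in second inversion.

B major ninth, second inversion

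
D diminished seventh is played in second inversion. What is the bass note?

In second inversion the fifth is lowest. For D diminished seventh (D–F–Ab–Cb) that is Ab.

Ab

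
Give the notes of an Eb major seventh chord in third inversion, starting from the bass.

D, Eb, G, Bb

The chord tones are Eb–G–Bb–D. With the seventh (D) lowest for third inversion: D, Eb, G, Bb.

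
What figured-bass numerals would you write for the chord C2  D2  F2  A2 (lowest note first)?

4/2

The notes C, D, F, A stack in thirds as D–F–A–C — a D minor seventh chord. The bass C is the seventh, so this is third inversion: figured 4/2.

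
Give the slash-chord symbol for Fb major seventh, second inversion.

Fbmaj7/Cb

Second inversion of Fb major seventh has the fifth (Cb) in the bass. As a slash chord: Fbmaj7/Cb.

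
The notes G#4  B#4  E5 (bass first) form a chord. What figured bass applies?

6

The notes G#, B#, E stack in thirds as E–G#–B# — an E augmented triad. The bass G# is the third, so this is first inversion: figured 6.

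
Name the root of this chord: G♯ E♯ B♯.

E#

Reordering G#, E#, B# into stacked thirds gives E#–G#–B#; the bottom of that stack, E#, is the root.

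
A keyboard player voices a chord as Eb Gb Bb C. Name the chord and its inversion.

The distinct note names are Eb, Gb, Bb, C. Stacked in thirds they read C–Eb–Gb–Bb, which is a half-diminished seventh chord on C.
With the third (Eb) in the bass, the chord is in first inversion (figured bass 6/5).

C half-diminished seventh, first inversion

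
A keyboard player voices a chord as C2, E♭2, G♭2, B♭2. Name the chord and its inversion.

The distinct note names are C, Eb, Gb, Bb. Stacked in thirds they read C–Eb–Gb–Bb, which is a half-diminished seventh chord on C.
The lowest note is C, the root of the chord, so this is root position (figured bass 7).

C half-diminished seventh, root position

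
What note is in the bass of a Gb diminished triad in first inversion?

Bbb

The third of Gb diminished (Gb–Bbb–Dbb) is Bbb; that is the bass in first inversion.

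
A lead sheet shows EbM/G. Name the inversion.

EbM/G means Eb major with G in the bass. G is the third of Eb major (Eb–G–Bb), so this is first inversion.

first inversion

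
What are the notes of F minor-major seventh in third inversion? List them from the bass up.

Spelling F minor-major seventh: F–Ab–C–E. In third inversion the seventh is bass, giving E, F, Ab, C from the bottom.

E, F, Ab, C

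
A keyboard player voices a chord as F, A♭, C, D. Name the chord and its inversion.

The distinct note names are F, Ab, C, D. Stacked in thirds they read D–F–Ab–C, which is a half-diminished seventh chord on D.
F is the third of D half-diminished seventh; third in the bass means first inversion (figured bass 6/5).

D half-diminished seventh, first inversion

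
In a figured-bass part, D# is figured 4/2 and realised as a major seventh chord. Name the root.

The figures 4/2 mean the seventh of the chord is in the bass. If D# is the seventh of a major seventh chord, the root is E (chord tones E–G#–B–D#).

E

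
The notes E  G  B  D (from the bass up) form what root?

E

Reordering E, G, B, D into stacked thirds gives E–G–B–D; the bottom of that stack, E, is the root.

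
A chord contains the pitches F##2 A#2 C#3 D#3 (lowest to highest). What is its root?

Reordering F##, A#, C#, D# into stacked thirds gives D#–F##–A#–C#; the bottom of that stack, D#, is the root.

D#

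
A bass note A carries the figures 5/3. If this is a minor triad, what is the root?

A

The figures 5/3 mean the root of the chord is in the bass. If A is the root of a minor triad, the root is A (chord tones A–C–E).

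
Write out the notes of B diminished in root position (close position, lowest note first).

B, D, F

The chord tones are B–D–F. With the root (B) lowest for root position: B, D, F.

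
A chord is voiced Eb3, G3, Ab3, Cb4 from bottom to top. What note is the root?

Ab

Reordering Eb, G, Ab, Cb into stacked thirds gives Ab–Cb–Eb–G; the bottom of that stack, Ab, is the root.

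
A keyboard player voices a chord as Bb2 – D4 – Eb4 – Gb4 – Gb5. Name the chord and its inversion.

Eb minor-major seventh, second inversion

Reducing to letter names: Bb, D, Eb, Gb. These stack in thirds as Eb–Gb–Bb–D — an Eb minor-major seventh chord.
Bb is the fifth of Eb minor-major seventh; fifth in the bass means second inversion (figured bass 4/3).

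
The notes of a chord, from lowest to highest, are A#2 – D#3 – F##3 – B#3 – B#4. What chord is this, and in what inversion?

The distinct note names are A#, D#, F##, B#. Stacked in thirds they read B#–D#–F##–A#, which is a minor seventh chord on B#.
A# is the seventh of B# minor seventh; seventh in the bass means third inversion (figured bass 4/2).

B# minor seventh, third inversion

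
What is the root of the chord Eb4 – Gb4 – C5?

C

Eb, Gb, C are the tones of a C diminished triad (C–Eb–Gb), making C the root.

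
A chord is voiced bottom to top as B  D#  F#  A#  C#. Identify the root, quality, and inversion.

The pitch classes B, D#, F#, A#, C# arrange in thirds as B–D#–F#–A#–C#: a B major ninth chord.
With the root (B) in the bass, the chord is in root position.

B major ninth, root position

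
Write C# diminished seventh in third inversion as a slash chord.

Third inversion of C# diminished seventh has the seventh (Bb) in the bass. As a slash chord: C#dim7/Bb.

C#dim7/Bb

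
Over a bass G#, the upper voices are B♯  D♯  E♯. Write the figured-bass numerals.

6/5

The notes G#, B#, D#, E# stack in thirds as E#–G#–B#–D# — an E# minor seventh chord. The bass G# is the third, so this is first inversion: figured 6/5.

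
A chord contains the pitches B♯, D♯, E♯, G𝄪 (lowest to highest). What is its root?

E#

B#, D#, E#, G## are the tones of an E# dominant seventh chord (E#–G##–B#–D#), making E# the root.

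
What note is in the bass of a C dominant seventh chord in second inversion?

C dominant seventh is C–E–G–Bb. Second inversion places the fifth in the bass: G.

G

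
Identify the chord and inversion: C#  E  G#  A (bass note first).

A major seventh, first inversion

The pitch classes C#, E, G#, A arrange in thirds as A–C#–E–G#: an A major seventh chord.
The lowest note is C#, the third of the chord, so this is first inversion (figured bass 6/5).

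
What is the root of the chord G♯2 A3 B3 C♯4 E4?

A

The distinct letter names are G#, A, B, C#, E. Arranged as a stack of thirds they read A–C#–E–G#–B, so A is the root (an A major ninth chord).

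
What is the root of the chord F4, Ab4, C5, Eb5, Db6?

Db

The distinct letter names are F, Ab, C, Eb, Db. Arranged as a stack of thirds they read Db–F–Ab–C–Eb, so Db is the root (a Db major ninth chord).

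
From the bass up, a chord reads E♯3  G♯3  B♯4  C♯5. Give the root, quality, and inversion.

The distinct note names are E#, G#, B#, C#. Stacked in thirds they read C#–E#–G#–B#, which is a major seventh chord on C#.
The lowest note is E#, the third of the chord, so this is first inversion (figured bass 6/5).

C# major seventh, first inversion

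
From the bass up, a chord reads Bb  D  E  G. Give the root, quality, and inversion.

The pitch classes Bb, D, E, G arrange in thirds as E–G–Bb–D: an E half-diminished seventh chord.
With the fifth (Bb) in the bass, the chord is in second inversion (figured bass 4/3).

E half-diminished seventh, second inversion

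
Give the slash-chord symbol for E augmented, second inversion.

Eaug/B#

Second inversion of E augmented has the fifth (B#) in the bass. As a slash chord: Eaug/B#.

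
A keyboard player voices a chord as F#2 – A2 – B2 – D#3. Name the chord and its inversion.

B dominant seventh, second inversion

Reducing to letter names: F#, A, B, D#. These stack in thirds as B–D#–F#–A — a B dominant seventh chord.
The lowest note is F#, the fifth of the chord, so this is second inversion (figured bass 4/3).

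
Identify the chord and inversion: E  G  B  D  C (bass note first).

Reducing to letter names: E, G, B, D, C. These stack in thirds as C–E–G–B–D — a C major ninth chord.
The lowest note is E, the third of the chord, so this is first inversion.

C major ninth, first inversion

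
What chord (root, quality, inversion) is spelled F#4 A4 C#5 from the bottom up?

The pitch classes F#, A, C# arrange in thirds as F#–A–C#: an F# minor triad.
With the root (F#) in the bass, the chord is in root position (figured bass 5/3).

F# minor, root position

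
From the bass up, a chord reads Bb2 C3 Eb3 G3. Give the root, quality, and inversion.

The distinct note names are Bb, C, Eb, G. Stacked in thirds they read C–Eb–G–Bb, which is a minor seventh chord on C.
The lowest note is Bb, the seventh of the chord, so this is third inversion (figured bass 4/2).

C minor seventh, third inversion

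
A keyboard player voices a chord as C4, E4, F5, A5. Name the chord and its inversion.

F major seventh, second inversion

Reducing to letter names: C, E, F, A. These stack in thirds as F–A–C–E — an F major seventh chord.
With the fifth (C) in the bass, the chord is in second inversion (figured bass 4/3).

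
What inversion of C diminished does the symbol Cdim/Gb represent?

Cdim/Gb means C diminished with Gb in the bass. Gb is the fifth of C diminished (C–Eb–Gb), so this is second inversion.

second inversion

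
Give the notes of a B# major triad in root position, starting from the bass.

B# major is B#–D##–F##. Root position puts the root (B#) in the bass, with the remaining tones above: B#, D##, F##.

B#, D##, F##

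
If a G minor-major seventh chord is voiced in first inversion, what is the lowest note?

Bb

G minor-major seventh is G–Bb–D–F#. First inversion places the third in the bass: Bb.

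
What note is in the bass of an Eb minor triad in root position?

Eb

Eb minor is Eb–Gb–Bb. Root position places the root in the bass: Eb.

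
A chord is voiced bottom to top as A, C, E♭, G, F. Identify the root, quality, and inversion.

F dominant ninth, first inversion

Reducing to letter names: A, C, Eb, G, F. These stack in thirds as F–A–C–Eb–G — an F dominant ninth chord.
The lowest note is A, the third of the chord, so this is first inversion.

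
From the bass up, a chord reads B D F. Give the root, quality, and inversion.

B diminished, root position

Reducing to letter names: B, D, F. These stack in thirds as B–D–F — a B diminished triad.
B is the root of B diminished; root in the bass means root position (figured bass 5/3).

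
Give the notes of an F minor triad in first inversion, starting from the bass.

Ab, C, F

The chord tones are F–Ab–C. With the third (Ab) lowest for first inversion: Ab, C, F.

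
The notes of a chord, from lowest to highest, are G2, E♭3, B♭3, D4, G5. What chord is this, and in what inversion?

The distinct note names are G, Eb, Bb, D. Stacked in thirds they read Eb–G–Bb–D, which is a major seventh chord on Eb.
The lowest note is G, the third of the chord, so this is first inversion (figured bass 6/5).

Eb major seventh, first inversion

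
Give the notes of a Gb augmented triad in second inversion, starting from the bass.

The chord tones are Gb–Bb–D. With the fifth (D) lowest for second inversion: D, Gb, Bb.

D, Gb, Bb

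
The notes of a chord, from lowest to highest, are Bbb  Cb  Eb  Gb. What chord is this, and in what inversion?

Cb dominant seventh, third inversion

Reducing to letter names: Bbb, Cb, Eb, Gb. These stack in thirds as Cb–Eb–Gb–Bbb — a Cb dominant seventh chord.
Bbb is the seventh of Cb dominant seventh; seventh in the bass means third inversion (figured bass 4/2).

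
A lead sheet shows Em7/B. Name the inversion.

second inversion

Em7/B means E minor seventh with B in the bass. B is the fifth of E minor seventh (E–G–B–D), so this is second inversion.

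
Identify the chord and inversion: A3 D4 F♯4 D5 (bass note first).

Reducing to letter names: A, D, F#. These stack in thirds as D–F#–A — a D major triad.
With the fifth (A) in the bass, the chord is in second inversion (figured bass 6/4).

D major, second inversion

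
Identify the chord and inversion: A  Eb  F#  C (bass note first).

The pitch classes A, Eb, F#, C arrange in thirds as F#–A–C–Eb: an F# diminished seventh chord.
The lowest note is A, the third of the chord, so this is first inversion (figured bass 6/5).

F# diminished seventh, first inversion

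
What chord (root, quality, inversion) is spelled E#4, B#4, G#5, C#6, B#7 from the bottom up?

Reducing to letter names: E#, B#, G#, C#. These stack in thirds as C#–E#–G#–B# — a C# major seventh chord.
With the third (E#) in the bass, the chord is in first inversion (figured bass 6/5).

C# major seventh, first inversion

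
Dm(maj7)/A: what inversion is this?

Dm(maj7)/A means D minor-major seventh with A in the bass. A is the fifth of D minor-major seventh (D–F–A–C#), so this is second inversion.

second inversion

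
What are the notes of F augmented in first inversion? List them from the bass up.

A, C#, F

Spelling F augmented: F–A–C#. In first inversion the third is bass, giving A, C#, F from the bottom.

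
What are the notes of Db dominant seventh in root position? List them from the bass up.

Db, F, Ab, Cb

Db dominant seventh is Db–F–Ab–Cb. Root position puts the root (Db) in the bass, with the remaining tones above: Db, F, Ab, Cb.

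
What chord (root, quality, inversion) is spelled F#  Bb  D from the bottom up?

The distinct note names are F#, Bb, D. Stacked in thirds they read Bb–D–F#, which is an augmented triad on Bb.
With the fifth (F#) in the bass, the chord is in second inversion (figured bass 6/4).

Bb augmented, second inversion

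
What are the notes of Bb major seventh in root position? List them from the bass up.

Bb major seventh is Bb–D–F–A. Root position puts the root (Bb) in the bass, with the remaining tones above: Bb, D, F, A.

Bb, D, F, A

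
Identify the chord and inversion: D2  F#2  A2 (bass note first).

The distinct note names are D, F#, A. Stacked in thirds they read D–F#–A, which is a major triad on D.
The lowest note is D, the root of the chord, so this is root position (figured bass 5/3).

D major, root position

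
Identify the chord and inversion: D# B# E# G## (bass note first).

E# dominant seventh, third inversion

The pitch classes D#, B#, E#, G## arrange in thirds as E#–G##–B#–D#: an E# dominant seventh chord.
The lowest note is D#, the seventh of the chord, so this is third inversion (figured bass 4/2).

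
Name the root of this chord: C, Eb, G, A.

C, Eb, G, A are the tones of an A half-diminished seventh chord (A–C–Eb–G), making A the root.

A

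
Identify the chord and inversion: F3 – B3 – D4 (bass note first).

B diminished, second inversion

Reducing to letter names: F, B, D. These stack in thirds as B–D–F — a B diminished triad.
The lowest note is F, the fifth of the chord, so this is second inversion (figured bass 6/4).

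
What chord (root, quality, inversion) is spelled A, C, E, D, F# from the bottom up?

D dominant ninth, second inversion

The pitch classes A, C, E, D, F# arrange in thirds as D–F#–A–C–E: a D dominant ninth chord.
With the fifth (A) in the bass, the chord is in second inversion.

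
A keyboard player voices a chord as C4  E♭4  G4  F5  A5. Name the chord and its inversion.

F dominant ninth, second inversion

The distinct note names are C, Eb, G, F, A. Stacked in thirds they read F–A–C–Eb–G, which is a dominant ninth chord on F.
C is the fifth of F dominant ninth; fifth in the bass means second inversion.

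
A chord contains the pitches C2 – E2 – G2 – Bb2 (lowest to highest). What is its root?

C

Reordering C, E, G, Bb into stacked thirds gives C–E–G–Bb; the bottom of that stack, C, is the root.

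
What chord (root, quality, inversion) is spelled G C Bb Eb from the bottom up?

Reducing to letter names: G, C, Bb, Eb. These stack in thirds as C–Eb–G–Bb — a C minor seventh chord.
G is the fifth of C minor seventh; fifth in the bass means second inversion (figured bass 4/3).

C minor seventh, second inversion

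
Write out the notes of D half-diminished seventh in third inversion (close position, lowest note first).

C, D, F, Ab

The chord tones are D–F–Ab–C. With the seventh (C) lowest for third inversion: C, D, F, Ab.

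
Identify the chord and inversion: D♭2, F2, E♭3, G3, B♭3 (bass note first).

Eb dominant ninth, third inversion

The distinct note names are Db, F, Eb, G, Bb. Stacked in thirds they read Eb–G–Bb–Db–F, which is a dominant ninth chord on Eb.
With the seventh (Db) in the bass, the chord is in third inversion.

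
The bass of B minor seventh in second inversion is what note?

In second inversion the fifth is lowest. For B minor seventh (B–D–F#–A) that is F#.

F#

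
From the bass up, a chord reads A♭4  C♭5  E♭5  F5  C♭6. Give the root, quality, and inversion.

F half-diminished seventh, first inversion

The distinct note names are Ab, Cb, Eb, F. Stacked in thirds they read F–Ab–Cb–Eb, which is a half-diminished seventh chord on F.
The lowest note is Ab, the third of the chord, so this is first inversion (figured bass 6/5).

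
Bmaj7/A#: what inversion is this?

Bmaj7/A# means B major seventh with A# in the bass. A# is the seventh of B major seventh (B–D#–F#–A#), so this is third inversion.

third inversion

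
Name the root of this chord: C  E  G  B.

Reordering C, E, G, B into stacked thirds gives C–E–G–B; the bottom of that stack, C, is the root.

C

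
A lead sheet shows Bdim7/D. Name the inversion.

first inversion

Bdim7/D means B diminished seventh with D in the bass. D is the third of B diminished seventh (B–D–F–Ab), so this is first inversion.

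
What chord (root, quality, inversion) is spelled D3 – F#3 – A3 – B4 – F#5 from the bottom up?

The pitch classes D, F#, A, B arrange in thirds as B–D–F#–A: a B minor seventh chord.
With the third (D) in the bass, the chord is in first inversion (figured bass 6/5).

B minor seventh, first inversion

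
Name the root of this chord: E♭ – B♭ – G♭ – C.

C

The distinct letter names are Eb, Bb, Gb, C. Arranged as a stack of thirds they read C–Eb–Gb–Bb, so C is the root (a C half-diminished seventh chord).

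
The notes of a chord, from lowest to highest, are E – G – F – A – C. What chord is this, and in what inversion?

The pitch classes E, G, F, A, C arrange in thirds as F–A–C–E–G: an F major ninth chord.
The lowest note is E, the seventh of the chord, so this is third inversion.

F major ninth, third inversion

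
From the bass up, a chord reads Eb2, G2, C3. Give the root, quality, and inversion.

C minor, first inversion

The distinct note names are Eb, G, C. Stacked in thirds they read C–Eb–G, which is a minor triad on C.
With the third (Eb) in the bass, the chord is in first inversion (figured bass 6).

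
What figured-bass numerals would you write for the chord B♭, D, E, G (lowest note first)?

The notes Bb, D, E, G stack in thirds as E–G–Bb–D — an E half-diminished seventh chord. The bass Bb is the fifth, so this is second inversion: figured 4/3.

4/3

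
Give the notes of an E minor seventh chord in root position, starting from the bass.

E minor seventh is E–G–B–D. Root position puts the root (E) in the bass, with the remaining tones above: E, G, B, D.

E, G, B, D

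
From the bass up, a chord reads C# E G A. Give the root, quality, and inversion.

A dominant seventh, first inversion

The distinct note names are C#, E, G, A. Stacked in thirds they read A–C#–E–G, which is a dominant seventh chord on A.
With the third (C#) in the bass, the chord is in first inversion (figured bass 6/5).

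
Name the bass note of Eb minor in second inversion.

The fifth of Eb minor (Eb–Gb–Bb) is Bb; that is the bass in second inversion.

Bb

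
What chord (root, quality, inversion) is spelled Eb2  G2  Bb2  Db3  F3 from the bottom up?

Eb dominant ninth, root position

The distinct note names are Eb, G, Bb, Db, F. Stacked in thirds they read Eb–G–Bb–Db–F, which is a dominant ninth chord on Eb.
Eb is the root of Eb dominant ninth; root in the bass means root position.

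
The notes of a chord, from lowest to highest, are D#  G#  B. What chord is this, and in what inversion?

G# minor, second inversion

Reducing to letter names: D#, G#, B. These stack in thirds as G#–B–D# — a G# minor triad.
D# is the fifth of G# minor; fifth in the bass means second inversion (figured bass 6/4).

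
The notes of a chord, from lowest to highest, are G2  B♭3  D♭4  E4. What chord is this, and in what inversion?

E diminished seventh, first inversion

Reducing to letter names: G, Bb, Db, E. These stack in thirds as E–G–Bb–Db — an E diminished seventh chord.
G is the third of E diminished seventh; third in the bass means first inversion (figured bass 6/5).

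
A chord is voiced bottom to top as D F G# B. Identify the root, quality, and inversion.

G# diminished seventh, second inversion

The distinct note names are D, F, G#, B. Stacked in thirds they read G#–B–D–F, which is a diminished seventh chord on G#.
With the fifth (D) in the bass, the chord is in second inversion (figured bass 4/3).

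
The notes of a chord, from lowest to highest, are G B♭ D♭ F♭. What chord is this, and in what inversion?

The pitch classes G, Bb, Db, Fb arrange in thirds as G–Bb–Db–Fb: a G diminished seventh chord.
G is the root of G diminished seventh; root in the bass means root position (figured bass 7).

G diminished seventh, root position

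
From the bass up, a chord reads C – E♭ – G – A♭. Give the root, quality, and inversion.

Ab major seventh, first inversion

The distinct note names are C, Eb, G, Ab. Stacked in thirds they read Ab–C–Eb–G, which is a major seventh chord on Ab.
With the third (C) in the bass, the chord is in first inversion (figured bass 6/5).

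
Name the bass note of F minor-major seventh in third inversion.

E

The seventh of F minor-major seventh (F–Ab–C–E) is E; that is the bass in third inversion.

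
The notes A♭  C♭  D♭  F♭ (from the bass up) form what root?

Db

Ab, Cb, Db, Fb are the tones of a Db minor seventh chord (Db–Fb–Ab–Cb), making Db the root.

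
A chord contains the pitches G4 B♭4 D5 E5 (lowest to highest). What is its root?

E

G, Bb, D, E are the tones of an E half-diminished seventh chord (E–G–Bb–D), making E the root.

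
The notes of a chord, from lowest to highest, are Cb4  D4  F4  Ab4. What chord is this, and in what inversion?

The distinct note names are Cb, D, F, Ab. Stacked in thirds they read D–F–Ab–Cb, which is a diminished seventh chord on D.
With the seventh (Cb) in the bass, the chord is in third inversion (figured bass 4/2).

D diminished seventh, third inversion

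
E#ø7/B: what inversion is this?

second inversion

E#ø7/B means E# half-diminished seventh with B in the bass. B is the fifth of E# half-diminished seventh (E#–G#–B–D#), so this is second inversion.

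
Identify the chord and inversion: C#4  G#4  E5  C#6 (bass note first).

The pitch classes C#, G#, E arrange in thirds as C#–E–G#: a C# minor triad.
C# is the root of C# minor; root in the bass means root position (figured bass 5/3).

C# minor, root position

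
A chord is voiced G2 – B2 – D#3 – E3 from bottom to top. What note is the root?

E

Reordering G, B, D#, E into stacked thirds gives E–G–B–D#; the bottom of that stack, E, is the root.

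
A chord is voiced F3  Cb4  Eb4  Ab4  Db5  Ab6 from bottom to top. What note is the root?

Db

F, Cb, Eb, Ab, Db are the tones of a Db dominant ninth chord (Db–F–Ab–Cb–Eb), making Db the root.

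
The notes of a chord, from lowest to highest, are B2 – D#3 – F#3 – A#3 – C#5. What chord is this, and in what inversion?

The distinct note names are B, D#, F#, A#, C#. Stacked in thirds they read B–D#–F#–A#–C#, which is a major ninth chord on B.
The lowest note is B, the root of the chord, so this is root position.

B major ninth, root position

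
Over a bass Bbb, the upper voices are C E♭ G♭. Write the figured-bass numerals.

4/2

The notes Bbb, C, Eb, Gb stack in thirds as C–Eb–Gb–Bbb — a C diminished seventh chord. The bass Bbb is the seventh, so this is third inversion: figured 4/2.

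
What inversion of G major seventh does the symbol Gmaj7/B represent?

Gmaj7/B means G major seventh with B in the bass. B is the third of G major seventh (G–B–D–F#), so this is first inversion.

first inversion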